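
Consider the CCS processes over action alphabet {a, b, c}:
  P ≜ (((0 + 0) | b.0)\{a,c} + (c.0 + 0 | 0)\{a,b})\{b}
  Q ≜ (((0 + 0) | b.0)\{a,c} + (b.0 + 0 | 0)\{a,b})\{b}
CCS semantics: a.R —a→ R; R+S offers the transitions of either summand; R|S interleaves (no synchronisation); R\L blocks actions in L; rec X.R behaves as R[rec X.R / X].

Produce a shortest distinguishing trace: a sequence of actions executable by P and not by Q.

Reachable graph of P (2 states):
  m0 = (((0 + 0) | b.0)\{a,c} + (c.0 + 0 | 0)\{a,b})\{b} | =c=> m1
  m1 = 0\{a,b}\{b} | ·
Reachable graph of Q (1 states):
  n0 = (((0 + 0) | b.0)\{a,c} + (b.0 + 0 | 0)\{a,b})\{b} | ·
Trace ⟨c⟩ through P, begin at {m0}:
  step 1 (c): {m1}
  — P admits the full trace.
Trace ⟨c⟩ through Q, begin at {n0}:
  step 1 (c): no successor for Q

c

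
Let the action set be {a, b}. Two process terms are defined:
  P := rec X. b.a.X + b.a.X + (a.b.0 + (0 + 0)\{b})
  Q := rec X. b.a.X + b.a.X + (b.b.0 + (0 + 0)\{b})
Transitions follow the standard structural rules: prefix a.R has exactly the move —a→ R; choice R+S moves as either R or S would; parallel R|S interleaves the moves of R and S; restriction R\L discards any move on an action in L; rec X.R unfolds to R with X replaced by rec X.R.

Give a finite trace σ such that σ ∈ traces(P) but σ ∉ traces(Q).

LTS(P): 4 reachable states
  p0 = rec X. b.a.X + b.a.X + (a.b.0 + (0 + 0)\{b}) | =a=> p1, =b=> p2
  p1 = b.0 | =b=> p3
  p2 = a.(rec X. b.a.X + b.a.X + (a.b.0 + (0 + 0)\{b})) | =a=> p0
  p3 = 0 | deadlocked
LTS(Q): 4 reachable states
  q0 = rec X. b.a.X + b.a.X + (b.b.0 + (0 + 0)\{b}) | =b=> q1, =b=> q2
  q1 = a.(rec X. b.a.X + b.a.X + (b.b.0 + (0 + 0)\{b})) | =a=> q0
  q2 = b.0 | =b=> q3
  q3 = 0 | deadlocked
Trace ⟨a⟩ through P, begin at {p0}:
  [1] a ⇒ {p1}
  P completes σ.
Trace ⟨a⟩ through Q, begin at {q0}:
  [1] a ⇒ ∅ (Q stuck)

a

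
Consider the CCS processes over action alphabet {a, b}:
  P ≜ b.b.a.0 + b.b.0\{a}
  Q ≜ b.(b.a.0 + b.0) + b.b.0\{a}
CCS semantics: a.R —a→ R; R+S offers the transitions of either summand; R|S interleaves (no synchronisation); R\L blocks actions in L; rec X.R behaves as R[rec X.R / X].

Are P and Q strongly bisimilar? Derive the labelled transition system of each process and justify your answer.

P ≁ Q

P's transition system — 6 states:
  p0 = b.b.a.0 + b.b.0\{a} → ··b··> p1, ··b··> p2
  p1 = b.0\{a} → ··b··> p3
  p2 = b.a.0 → ··b··> p4
  p3 = 0\{a} → ·
  p4 = a.0 → ··a··> p5
  p5 = 0 → ·
Q's transition system — 6 states:
  q0 = b.(b.a.0 + b.0) + b.b.0\{a} → ··b··> q1, ··b··> q2
  q1 = b.0\{a} → ··b··> q3
  q2 = b.a.0 + b.0 → ··b··> q4, ··b··> q5
  q3 = 0\{a} → ·
  q4 = 0 → ·
  q5 = a.0 → ··a··> q4
Bisimilarity quotient blocks:
  B0 = {p0}
  B1 = {p2}
  B2 = {p4, q5}
  B3 = {p3, p5, q3, q4}
  B4 = {p1, q1}
  B5 = {q0}
  B6 = {q2}
p0 ∈ B0, q0 ∈ B5 → different blocks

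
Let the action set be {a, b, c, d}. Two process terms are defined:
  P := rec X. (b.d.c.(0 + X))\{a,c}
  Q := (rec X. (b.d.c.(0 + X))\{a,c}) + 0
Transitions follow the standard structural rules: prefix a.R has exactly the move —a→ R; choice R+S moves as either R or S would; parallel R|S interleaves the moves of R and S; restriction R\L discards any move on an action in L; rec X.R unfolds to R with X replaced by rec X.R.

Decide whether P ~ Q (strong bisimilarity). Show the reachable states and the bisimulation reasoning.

Reachable graph of P (3 states):
  u0 = rec X. (b.d.c.(0 + X))\{a,c} :: ··b··> u1
  u1 = (d.c.(0 + (rec X. (b.d.c.(0 + X))\{a,c})))\{a,c} :: ··d··> u2
  u2 = (c.(0 + (rec X. (b.d.c.(0 + X))\{a,c})))\{a,c} :: ·
Reachable graph of Q (3 states):
  v0 = (rec X. (b.d.c.(0 + X))\{a,c}) + 0 :: ··b··> v1
  v1 = (d.c.(0 + (rec X. (b.d.c.(0 + X))\{a,c})))\{a,c} :: ··d··> v2
  v2 = (c.(0 + (rec X. (b.d.c.(0 + X))\{a,c})))\{a,c} :: ·
Coarsest stable partition (strong bisimilarity classes):
  B0 = {u0, v0}
  B1 = {u1, v1}
  B2 = {u2, v2}
u0 ∈ B0, v0 ∈ B0 → same block

P ~ Q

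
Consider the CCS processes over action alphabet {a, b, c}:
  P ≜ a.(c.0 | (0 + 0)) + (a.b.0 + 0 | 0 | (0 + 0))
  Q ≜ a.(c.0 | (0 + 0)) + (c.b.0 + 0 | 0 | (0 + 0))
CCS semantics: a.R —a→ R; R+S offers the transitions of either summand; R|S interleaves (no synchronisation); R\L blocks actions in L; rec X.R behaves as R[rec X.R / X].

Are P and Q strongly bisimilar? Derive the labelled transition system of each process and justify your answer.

LTS(P): 5 reachable states
  u0 = a.(c.0 | (0 + 0)) + (a.b.0 + 0 | 0 | (0 + 0)) ⊢ --a--▸ u1, --a--▸ u2
  u1 = b.0 ⊢ --b--▸ u3
  u2 = c.0 | (0 + 0) ⊢ --c--▸ u4
  u3 = 0 ⊢ (no moves)
  u4 = 0 | (0 + 0) ⊢ (no moves)
LTS(Q): 5 reachable states
  v0 = a.(c.0 | (0 + 0)) + (c.b.0 + 0 | 0 | (0 + 0)) ⊢ --a--▸ v1, --c--▸ v2
  v1 = c.0 | (0 + 0) ⊢ --c--▸ v3
  v2 = b.0 ⊢ --b--▸ v4
  v3 = 0 | (0 + 0) ⊢ (no moves)
  v4 = 0 ⊢ (no moves)
Partition-refinement fixed point:
  B0 = {u0}
  B1 = {u1, v2}
  B2 = {u3, u4, v3, v4}
  B3 = {u2, v1}
  B4 = {v0}
u0 ∈ B0, v0 ∈ B4 → different blocks

NO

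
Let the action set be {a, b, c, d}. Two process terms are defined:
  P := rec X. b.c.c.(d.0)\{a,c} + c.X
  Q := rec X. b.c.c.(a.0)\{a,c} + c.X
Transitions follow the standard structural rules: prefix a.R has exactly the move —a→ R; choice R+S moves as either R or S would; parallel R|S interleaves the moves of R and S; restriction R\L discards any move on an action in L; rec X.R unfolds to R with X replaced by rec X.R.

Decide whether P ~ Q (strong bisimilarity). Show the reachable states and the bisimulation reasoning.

Reachable graph of P (5 states):
  s0 = rec X. b.c.c.(d.0)\{a,c} + c.X → =b=> s1, =c=> s0
  s1 = c.c.(d.0)\{a,c} → =c=> s2
  s2 = c.(d.0)\{a,c} → =c=> s3
  s3 = (d.0)\{a,c} → =d=> s4
  s4 = 0\{a,c} → ·
Reachable graph of Q (4 states):
  t0 = rec X. b.c.c.(a.0)\{a,c} + c.X → =b=> t1, =c=> t0
  t1 = c.c.(a.0)\{a,c} → =c=> t2
  t2 = c.(a.0)\{a,c} → =c=> t3
  t3 = (a.0)\{a,c} → ·
Bisimilarity quotient blocks:
  B0 = {s0}
  B1 = {s1}
  B2 = {s2}
  B3 = {s3}
  B4 = {s4, t3}
  B5 = {t0}
  B6 = {t1}
  B7 = {t2}
s0 ∈ B0, t0 ∈ B5 → different blocks

not bisimilar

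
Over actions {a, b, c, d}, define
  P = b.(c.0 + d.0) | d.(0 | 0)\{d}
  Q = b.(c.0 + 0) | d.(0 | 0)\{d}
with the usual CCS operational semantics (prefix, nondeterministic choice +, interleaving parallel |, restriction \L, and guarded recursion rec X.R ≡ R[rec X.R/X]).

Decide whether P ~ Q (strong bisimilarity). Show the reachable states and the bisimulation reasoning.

P ≁ Q

LTS(P): 6 reachable states
  s0 = b.(c.0 + d.0) | d.(0 | 0)\{d} ⊢ --b--▸ s1, --d--▸ s2
  s1 = (c.0 + d.0) | d.(0 | 0)\{d} ⊢ --c--▸ s3, --d--▸ s3, --d--▸ s4
  s2 = b.(c.0 + d.0) | (0 | 0)\{d} ⊢ --b--▸ s4
  s3 = 0 | d.(0 | 0)\{d} ⊢ --d--▸ s5
  s4 = (c.0 + d.0) | (0 | 0)\{d} ⊢ --c--▸ s5, --d--▸ s5
  s5 = 0 | (0 | 0)\{d} ⊢ stopped
LTS(Q): 6 reachable states
  t0 = b.(c.0 + 0) | d.(0 | 0)\{d} ⊢ --b--▸ t1, --d--▸ t2
  t1 = (c.0 + 0) | d.(0 | 0)\{d} ⊢ --c--▸ t3, --d--▸ t4
  t2 = b.(c.0 + 0) | (0 | 0)\{d} ⊢ --b--▸ t4
  t3 = 0 | d.(0 | 0)\{d} ⊢ --d--▸ t5
  t4 = (c.0 + 0) | (0 | 0)\{d} ⊢ --c--▸ t5
  t5 = 0 | (0 | 0)\{d} ⊢ stopped
Partition-refinement fixed point:
  B0 = {s0}
  B1 = {s2}
  B2 = {s4}
  B3 = {s5, t5}
  B4 = {s1}
  B5 = {s3, t3}
  B6 = {t0}
  B7 = {t1}
  B8 = {t4}
  B9 = {t2}
s0 ∈ B0, t0 ∈ B6 → different blocks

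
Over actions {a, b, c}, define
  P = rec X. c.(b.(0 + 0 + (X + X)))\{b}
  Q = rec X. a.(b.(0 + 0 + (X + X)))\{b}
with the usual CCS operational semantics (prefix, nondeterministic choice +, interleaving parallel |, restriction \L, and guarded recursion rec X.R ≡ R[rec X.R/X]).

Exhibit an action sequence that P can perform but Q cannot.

c

Reachable graph of P (2 states):
  u0 = rec X. c.(b.(0 + 0 + (X + X)))\{b} has moves =c=> u1
  u1 = (b.(0 + 0 + ((rec X. c.(b.(0 + 0 + (X + X)))\{b}) + (rec X. c.(b.(0 + 0 + (X + X)))\{b}))))\{b} has moves ·
Reachable graph of Q (2 states):
  v0 = rec X. a.(b.(0 + 0 + (X + X)))\{b} has moves =a=> v1
  v1 = (b.(0 + 0 + ((rec X. a.(b.(0 + 0 + (X + X)))\{b}) + (rec X. a.(b.(0 + 0 + (X + X)))\{b}))))\{b} has moves ·
Trace ⟨c⟩ through P, begin at {u0}:
  after c @ step 1: {u1}
  P completes σ.
Trace ⟨c⟩ through Q, begin at {v0}:
  after c @ step 1: no successor for Q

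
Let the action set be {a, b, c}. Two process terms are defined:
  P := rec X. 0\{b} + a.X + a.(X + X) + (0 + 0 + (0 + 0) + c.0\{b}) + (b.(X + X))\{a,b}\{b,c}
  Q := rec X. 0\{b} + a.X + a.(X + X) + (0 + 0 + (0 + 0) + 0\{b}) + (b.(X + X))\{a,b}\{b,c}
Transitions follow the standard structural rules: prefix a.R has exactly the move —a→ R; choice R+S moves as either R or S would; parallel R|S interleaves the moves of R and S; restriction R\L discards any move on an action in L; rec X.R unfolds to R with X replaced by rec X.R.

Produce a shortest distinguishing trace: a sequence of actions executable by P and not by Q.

c

Reachable graph of P (3 states):
  u0 = rec X. 0\{b} + a.X + a.(X + X) + (0 + 0 + (0 + 0) + c.0\{b}) + (b.(X + X))\{a,b}\{b,c} ⊢ ··a··> u0, ··a··> u1, ··c··> u2
  u1 = (rec X. 0\{b} + a.X + a.(X + X) + (0 + 0 + (0 + 0) + c.0\{b}) + (b.(X + X))\{a,b}\{b,c}) + (rec X. 0\{b} + a.X + a.(X + X) + (0 + 0 + (0 + 0) + c.0\{b}) + (b.(X + X))\{a,b}\{b,c}) ⊢ ··a··> u0, ··a··> u1, ··c··> u2
  u2 = 0\{b} ⊢ (no moves)
Reachable graph of Q (2 states):
  v0 = rec X. 0\{b} + a.X + a.(X + X) + (0 + 0 + (0 + 0) + 0\{b}) + (b.(X + X))\{a,b}\{b,c} ⊢ ··a··> v0, ··a··> v1
  v1 = (rec X. 0\{b} + a.X + a.(X + X) + (0 + 0 + (0 + 0) + 0\{b}) + (b.(X + X))\{a,b}\{b,c}) + (rec X. 0\{b} + a.X + a.(X + X) + (0 + 0 + (0 + 0) + 0\{b}) + (b.(X + X))\{a,b}\{b,c}) ⊢ ··a··> v0, ··a··> v1
Run σ = ⟨c⟩ on P: start {u0}
  step 1 (c): {u2}
  — P admits the full trace.
Run σ = ⟨c⟩ on Q: start {v0}
  step 1 (c): no successor for Q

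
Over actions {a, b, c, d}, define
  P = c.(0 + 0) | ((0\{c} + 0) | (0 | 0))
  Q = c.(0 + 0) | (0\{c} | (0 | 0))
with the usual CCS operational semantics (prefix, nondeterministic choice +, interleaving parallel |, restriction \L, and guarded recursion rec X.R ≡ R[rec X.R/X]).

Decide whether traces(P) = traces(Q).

YES

LTS(P): 2 reachable states
  s0 = c.(0 + 0) | ((0\{c} + 0) | (0 | 0)) → —c→ s1
  s1 = (0 + 0) | ((0\{c} + 0) | (0 | 0)) → deadlocked
LTS(Q): 2 reachable states
  t0 = c.(0 + 0) | (0\{c} | (0 | 0)) → —c→ t1
  t1 = (0 + 0) | (0\{c} | (0 | 0)) → deadlocked
Bisimilarity quotient blocks:
  B0 = {s0, t0}
  B1 = {s1, t1}
s0 ∈ B0, t0 ∈ B0 → same block
Bisimilar ⇒ trace-equivalent.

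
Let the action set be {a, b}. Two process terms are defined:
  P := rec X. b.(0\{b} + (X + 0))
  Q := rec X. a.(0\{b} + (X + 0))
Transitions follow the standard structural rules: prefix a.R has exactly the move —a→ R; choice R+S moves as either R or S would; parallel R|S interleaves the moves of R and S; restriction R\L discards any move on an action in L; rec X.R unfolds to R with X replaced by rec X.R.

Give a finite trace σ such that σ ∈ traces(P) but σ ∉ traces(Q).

P's transition system — 2 states:
  m0 = rec X. b.(0\{b} + (X + 0)) | -b-> m1
  m1 = 0\{b} + ((rec X. b.(0\{b} + (X + 0))) + 0) | -b-> m1
Q's transition system — 2 states:
  n0 = rec X. a.(0\{b} + (X + 0)) | -a-> n1
  n1 = 0\{b} + ((rec X. a.(0\{b} + (X + 0))) + 0) | -a-> n1
Executing b from P (initial set {m0}):
  after b @ step 1: {m1}
  — P admits the full trace.
Executing b from Q (initial set {n0}):
  after b @ step 1: no successor for Q

b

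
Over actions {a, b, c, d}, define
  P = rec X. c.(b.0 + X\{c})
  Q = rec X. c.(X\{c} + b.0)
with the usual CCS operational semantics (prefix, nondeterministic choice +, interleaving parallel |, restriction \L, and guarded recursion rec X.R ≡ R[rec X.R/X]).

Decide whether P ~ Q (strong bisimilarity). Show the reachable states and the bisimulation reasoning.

Reachable graph of P (3 states):
  p0 = rec X. c.(b.0 + X\{c}) → --c--▸ p1
  p1 = b.0 + (rec X. c.(b.0 + X\{c}))\{c} → --b--▸ p2
  p2 = 0 → deadlocked
Reachable graph of Q (3 states):
  q0 = rec X. c.(X\{c} + b.0) → --c--▸ q1
  q1 = (rec X. c.(X\{c} + b.0))\{c} + b.0 → --b--▸ q2
  q2 = 0 → deadlocked
Partition-refinement fixed point:
  B0 = {p0, q0}
  B1 = {p1, q1}
  B2 = {p2, q2}
p0 ∈ B0, q0 ∈ B0 → same block

YES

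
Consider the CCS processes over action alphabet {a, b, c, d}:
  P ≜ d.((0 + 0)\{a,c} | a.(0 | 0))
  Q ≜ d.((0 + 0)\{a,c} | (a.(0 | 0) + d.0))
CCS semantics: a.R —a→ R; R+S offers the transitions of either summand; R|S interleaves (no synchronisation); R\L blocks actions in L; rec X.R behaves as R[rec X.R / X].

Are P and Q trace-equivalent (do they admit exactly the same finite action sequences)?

traces(P) ≠ traces(Q) — witness ⟨dd⟩

P's transition system — 3 states:
  u0 = d.((0 + 0)\{a,c} | a.(0 | 0)) has moves —d→ u1
  u1 = (0 + 0)\{a,c} | a.(0 | 0) has moves —a→ u2
  u2 = (0 + 0)\{a,c} | (0 | 0) has moves (no moves)
Q's transition system — 4 states:
  v0 = d.((0 + 0)\{a,c} | (a.(0 | 0) + d.0)) has moves —d→ v1
  v1 = (0 + 0)\{a,c} | (a.(0 | 0) + d.0) has moves —a→ v2, —d→ v3
  v2 = (0 + 0)\{a,c} | (0 | 0) has moves (no moves)
  v3 = (0 + 0)\{a,c} | 0 has moves (no moves)
Executing dd from Q (initial set {v0}):
  after d @ step 1: {v1}
  after d @ step 2: {v3}
  Q completes σ.
Executing dd from P (initial set {u0}):
  after d @ step 1: {u1}
  after d @ step 2: ∅  — P cannot continue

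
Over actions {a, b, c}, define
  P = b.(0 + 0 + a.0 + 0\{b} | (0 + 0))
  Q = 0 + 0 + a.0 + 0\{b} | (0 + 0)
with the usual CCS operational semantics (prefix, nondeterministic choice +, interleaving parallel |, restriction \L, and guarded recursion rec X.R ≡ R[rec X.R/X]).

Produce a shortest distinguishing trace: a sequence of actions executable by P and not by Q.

b

Reachable graph of P (3 states):
  m0 = b.(0 + 0 + a.0 + 0\{b} | (0 + 0)) :: ··b··> m1
  m1 = 0 + 0 + a.0 + 0\{b} | (0 + 0) :: ··a··> m2
  m2 = 0 :: deadlocked
Reachable graph of Q (2 states):
  n0 = 0 + 0 + a.0 + 0\{b} | (0 + 0) :: ··a··> n1
  n1 = 0 :: deadlocked
Trace ⟨b⟩ through P, begin at {m0}:
  [1] b ⇒ {m1}
  — P admits the full trace.
Trace ⟨b⟩ through Q, begin at {n0}:
  [1] b ⇒ no successor for Q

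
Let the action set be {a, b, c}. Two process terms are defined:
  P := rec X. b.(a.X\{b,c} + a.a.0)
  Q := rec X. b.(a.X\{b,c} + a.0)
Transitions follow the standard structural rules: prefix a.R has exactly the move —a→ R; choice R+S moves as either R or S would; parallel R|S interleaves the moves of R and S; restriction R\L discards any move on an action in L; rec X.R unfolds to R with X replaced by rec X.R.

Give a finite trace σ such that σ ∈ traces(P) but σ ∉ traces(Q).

baa

LTS(P): 5 reachable states
  p0 = rec X. b.(a.X\{b,c} + a.a.0) ⊢ ··b··> p1
  p1 = a.(rec X. b.(a.X\{b,c} + a.a.0))\{b,c} + a.a.0 ⊢ ··a··> p2, ··a··> p3
  p2 = (rec X. b.(a.X\{b,c} + a.a.0))\{b,c} ⊢ deadlocked
  p3 = a.0 ⊢ ··a··> p4
  p4 = 0 ⊢ deadlocked
LTS(Q): 4 reachable states
  q0 = rec X. b.(a.X\{b,c} + a.0) ⊢ ··b··> q1
  q1 = a.(rec X. b.(a.X\{b,c} + a.0))\{b,c} + a.0 ⊢ ··a··> q2, ··a··> q3
  q2 = (rec X. b.(a.X\{b,c} + a.0))\{b,c} ⊢ deadlocked
  q3 = 0 ⊢ deadlocked
Run σ = ⟨baa⟩ on P: start {p0}
  after b @ step 1: {p1}
  after a @ step 2: {p2, p3}
  after a @ step 3: {p4}
  P completes σ.
Run σ = ⟨baa⟩ on Q: start {q0}
  after b @ step 1: {q1}
  after a @ step 2: {q2, q3}
  after a @ step 3: ∅ (Q stuck)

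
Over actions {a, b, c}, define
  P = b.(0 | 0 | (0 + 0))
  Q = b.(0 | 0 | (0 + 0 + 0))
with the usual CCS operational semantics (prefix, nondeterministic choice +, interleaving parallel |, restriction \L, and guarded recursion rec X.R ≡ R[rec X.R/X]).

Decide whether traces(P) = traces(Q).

YES

LTS(P): 2 reachable states
  s0 = b.(0 | 0 | (0 + 0)) has moves =b=> s1
  s1 = 0 | 0 | (0 + 0) has moves (no moves)
LTS(Q): 2 reachable states
  t0 = b.(0 | 0 | (0 + 0 + 0)) has moves =b=> t1
  t1 = 0 | 0 | (0 + 0 + 0) has moves (no moves)
Bisimilarity quotient blocks:
  B0 = {s0, t0}
  B1 = {s1, t1}
s0 ∈ B0, t0 ∈ B0 → same block
Bisimilar ⇒ trace-equivalent.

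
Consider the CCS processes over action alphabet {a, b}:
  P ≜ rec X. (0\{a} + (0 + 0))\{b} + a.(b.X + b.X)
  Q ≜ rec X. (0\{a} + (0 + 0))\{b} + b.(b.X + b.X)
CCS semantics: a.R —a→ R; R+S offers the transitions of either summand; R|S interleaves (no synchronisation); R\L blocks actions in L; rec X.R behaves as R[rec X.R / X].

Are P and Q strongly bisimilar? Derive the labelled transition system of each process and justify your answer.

P ≁ Q

LTS(P): 2 reachable states
  u0 = rec X. (0\{a} + (0 + 0))\{b} + a.(b.X + b.X) has moves —a→ u1
  u1 = b.(rec X. (0\{a} + (0 + 0))\{b} + a.(b.X + b.X)) + b.(rec X. (0\{a} + (0 + 0))\{b} + a.(b.X + b.X)) has moves —b→ u0
LTS(Q): 2 reachable states
  v0 = rec X. (0\{a} + (0 + 0))\{b} + b.(b.X + b.X) has moves —b→ v1
  v1 = b.(rec X. (0\{a} + (0 + 0))\{b} + b.(b.X + b.X)) + b.(rec X. (0\{a} + (0 + 0))\{b} + b.(b.X + b.X)) has moves —b→ v0
Partition-refinement fixed point:
  B0 = {u0}
  B1 = {u1}
  B2 = {v0, v1}
u0 ∈ B0, v0 ∈ B2 → different blocks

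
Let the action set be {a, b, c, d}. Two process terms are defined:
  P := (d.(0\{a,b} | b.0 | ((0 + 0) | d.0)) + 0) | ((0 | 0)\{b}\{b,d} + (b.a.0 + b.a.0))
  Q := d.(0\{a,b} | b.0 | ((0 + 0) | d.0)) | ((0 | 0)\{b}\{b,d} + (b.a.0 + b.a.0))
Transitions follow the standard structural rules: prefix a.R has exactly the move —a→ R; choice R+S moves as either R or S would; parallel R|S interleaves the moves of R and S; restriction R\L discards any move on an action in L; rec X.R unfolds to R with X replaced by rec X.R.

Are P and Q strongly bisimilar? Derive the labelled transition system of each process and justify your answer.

P ~ Q

Reachable graph of P (15 states):
  p0 = (d.(0\{a,b} | b.0 | ((0 + 0) | d.0)) + 0) | ((0 | 0)\{b}\{b,d} + (b.a.0 + b.a.0)) → -b-> p1, -d-> p2
  p1 = (d.(0\{a,b} | b.0 | ((0 + 0) | d.0)) + 0) | a.0 → -a-> p3, -d-> p4
  p2 = 0\{a,b} | b.0 | ((0 + 0) | d.0) | ((0 | 0)\{b}\{b,d} + (b.a.0 + b.a.0)) → -b-> p4, -b-> p5, -d-> p6
  p3 = (d.(0\{a,b} | b.0 | ((0 + 0) | d.0)) + 0) | 0 → -d-> p7
  p4 = 0\{a,b} | b.0 | ((0 + 0) | d.0) | a.0 → -a-> p7, -b-> p8, -d-> p9
  p5 = 0\{a,b} | 0 | ((0 + 0) | d.0) | ((0 | 0)\{b}\{b,d} + (b.a.0 + b.a.0)) → -b-> p8, -d-> p10
  p6 = 0\{a,b} | b.0 | ((0 + 0) | 0) | ((0 | 0)\{b}\{b,d} + (b.a.0 + b.a.0)) → -b-> p10, -b-> p9
  p7 = 0\{a,b} | b.0 | ((0 + 0) | d.0) | 0 → -b-> p11, -d-> p12
  p8 = 0\{a,b} | 0 | ((0 + 0) | d.0) | a.0 → -a-> p11, -d-> p13
  p9 = 0\{a,b} | b.0 | ((0 + 0) | 0) | a.0 → -a-> p12, -b-> p13
  p10 = 0\{a,b} | 0 | ((0 + 0) | 0) | ((0 | 0)\{b}\{b,d} + (b.a.0 + b.a.0)) → -b-> p13
  p11 = 0\{a,b} | 0 | ((0 + 0) | d.0) | 0 → -d-> p14
  p12 = 0\{a,b} | b.0 | ((0 + 0) | 0) | 0 → -b-> p14
  p13 = 0\{a,b} | 0 | ((0 + 0) | 0) | a.0 → -a-> p14
  p14 = 0\{a,b} | 0 | ((0 + 0) | 0) | 0 → stopped
Reachable graph of Q (15 states):
  q0 = d.(0\{a,b} | b.0 | ((0 + 0) | d.0)) | ((0 | 0)\{b}\{b,d} + (b.a.0 + b.a.0)) → -b-> q1, -d-> q2
  q1 = d.(0\{a,b} | b.0 | ((0 + 0) | d.0)) | a.0 → -a-> q3, -d-> q4
  q2 = 0\{a,b} | b.0 | ((0 + 0) | d.0) | ((0 | 0)\{b}\{b,d} + (b.a.0 + b.a.0)) → -b-> q4, -b-> q5, -d-> q6
  q3 = d.(0\{a,b} | b.0 | ((0 + 0) | d.0)) | 0 → -d-> q7
  q4 = 0\{a,b} | b.0 | ((0 + 0) | d.0) | a.0 → -a-> q7, -b-> q8, -d-> q9
  q5 = 0\{a,b} | 0 | ((0 + 0) | d.0) | ((0 | 0)\{b}\{b,d} + (b.a.0 + b.a.0)) → -b-> q8, -d-> q10
  q6 = 0\{a,b} | b.0 | ((0 + 0) | 0) | ((0 | 0)\{b}\{b,d} + (b.a.0 + b.a.0)) → -b-> q10, -b-> q9
  q7 = 0\{a,b} | b.0 | ((0 + 0) | d.0) | 0 → -b-> q11, -d-> q12
  q8 = 0\{a,b} | 0 | ((0 + 0) | d.0) | a.0 → -a-> q11, -d-> q13
  q9 = 0\{a,b} | b.0 | ((0 + 0) | 0) | a.0 → -a-> q12, -b-> q13
  q10 = 0\{a,b} | 0 | ((0 + 0) | 0) | ((0 | 0)\{b}\{b,d} + (b.a.0 + b.a.0)) → -b-> q13
  q11 = 0\{a,b} | 0 | ((0 + 0) | d.0) | 0 → -d-> q14
  q12 = 0\{a,b} | b.0 | ((0 + 0) | 0) | 0 → -b-> q14
  q13 = 0\{a,b} | 0 | ((0 + 0) | 0) | a.0 → -a-> q14
  q14 = 0\{a,b} | 0 | ((0 + 0) | 0) | 0 → stopped
Coarsest stable partition (strong bisimilarity classes):
  B0 = {p0, q0}
  B1 = {p2, q2}
  B2 = {p4, q4}
  B3 = {p7, q7}
  B4 = {p11, q11}
  B5 = {p14, q14}
  B6 = {p12, q12}
  B7 = {p8, q8}
  B8 = {p13, q13}
  B9 = {p9, q9}
  B10 = {p6, q6}
  B11 = {p10, q10}
  B12 = {p5, q5}
  B13 = {p1, q1}
  B14 = {p3, q3}
p0 ∈ B0, q0 ∈ B0 → same block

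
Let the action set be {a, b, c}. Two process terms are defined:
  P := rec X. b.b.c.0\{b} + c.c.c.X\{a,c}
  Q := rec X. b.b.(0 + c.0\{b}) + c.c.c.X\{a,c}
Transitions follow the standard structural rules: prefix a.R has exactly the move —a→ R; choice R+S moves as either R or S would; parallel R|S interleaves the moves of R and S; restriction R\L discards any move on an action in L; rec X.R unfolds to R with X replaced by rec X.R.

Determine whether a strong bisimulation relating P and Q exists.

YES

LTS(P): 9 reachable states
  s0 = rec X. b.b.c.0\{b} + c.c.c.X\{a,c} → =b=> s1, =c=> s2
  s1 = b.c.0\{b} → =b=> s3
  s2 = c.c.(rec X. b.b.c.0\{b} + c.c.c.X\{a,c})\{a,c} → =c=> s4
  s3 = c.0\{b} → =c=> s5
  s4 = c.(rec X. b.b.c.0\{b} + c.c.c.X\{a,c})\{a,c} → =c=> s6
  s5 = 0\{b} → stopped
  s6 = (rec X. b.b.c.0\{b} + c.c.c.X\{a,c})\{a,c} → =b=> s7
  s7 = (b.c.0\{b})\{a,c} → =b=> s8
  s8 = (c.0\{b})\{a,c} → stopped
LTS(Q): 9 reachable states
  t0 = rec X. b.b.(0 + c.0\{b}) + c.c.c.X\{a,c} → =b=> t1, =c=> t2
  t1 = b.(0 + c.0\{b}) → =b=> t3
  t2 = c.c.(rec X. b.b.(0 + c.0\{b}) + c.c.c.X\{a,c})\{a,c} → =c=> t4
  t3 = 0 + c.0\{b} → =c=> t5
  t4 = c.(rec X. b.b.(0 + c.0\{b}) + c.c.c.X\{a,c})\{a,c} → =c=> t6
  t5 = 0\{b} → stopped
  t6 = (rec X. b.b.(0 + c.0\{b}) + c.c.c.X\{a,c})\{a,c} → =b=> t7
  t7 = (b.(0 + c.0\{b}))\{a,c} → =b=> t8
  t8 = (0 + c.0\{b})\{a,c} → stopped
Bisimilarity quotient blocks:
  B0 = {s0, t0}
  B1 = {s1, t1}
  B2 = {s3, t3}
  B3 = {s5, s8, t5, t8}
  B4 = {s2, t2}
  B5 = {s4, t4}
  B6 = {s6, t6}
  B7 = {s7, t7}
s0 ∈ B0, t0 ∈ B0 → same block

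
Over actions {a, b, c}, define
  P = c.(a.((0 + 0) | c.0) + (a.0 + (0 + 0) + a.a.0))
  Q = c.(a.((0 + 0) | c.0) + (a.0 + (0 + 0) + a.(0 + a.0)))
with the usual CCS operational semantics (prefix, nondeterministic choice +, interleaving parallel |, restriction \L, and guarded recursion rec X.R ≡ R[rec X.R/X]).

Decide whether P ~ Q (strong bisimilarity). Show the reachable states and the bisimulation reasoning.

bisimilar

P's transition system — 6 states:
  m0 = c.(a.((0 + 0) | c.0) + (a.0 + (0 + 0) + a.a.0)) → =c=> m1
  m1 = a.((0 + 0) | c.0) + (a.0 + (0 + 0) + a.a.0) → =a=> m2, =a=> m3, =a=> m4
  m2 = (0 + 0) | c.0 → =c=> m5
  m3 = 0 → stopped
  m4 = a.0 → =a=> m3
  m5 = (0 + 0) | 0 → stopped
Q's transition system — 6 states:
  n0 = c.(a.((0 + 0) | c.0) + (a.0 + (0 + 0) + a.(0 + a.0))) → =c=> n1
  n1 = a.((0 + 0) | c.0) + (a.0 + (0 + 0) + a.(0 + a.0)) → =a=> n2, =a=> n3, =a=> n4
  n2 = (0 + 0) | c.0 → =c=> n5
  n3 = 0 → stopped
  n4 = 0 + a.0 → =a=> n3
  n5 = (0 + 0) | 0 → stopped
Coarsest stable partition (strong bisimilarity classes):
  B0 = {m0, n0}
  B1 = {m1, n1}
  B2 = {m3, m5, n3, n5}
  B3 = {m2, n2}
  B4 = {m4, n4}
m0 ∈ B0, n0 ∈ B0 → same block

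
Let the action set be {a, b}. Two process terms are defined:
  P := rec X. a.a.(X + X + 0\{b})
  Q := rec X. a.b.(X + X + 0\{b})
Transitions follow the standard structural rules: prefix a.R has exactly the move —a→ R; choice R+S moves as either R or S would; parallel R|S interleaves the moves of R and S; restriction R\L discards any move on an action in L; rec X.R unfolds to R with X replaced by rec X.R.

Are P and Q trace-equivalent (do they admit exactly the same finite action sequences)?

LTS(P): 3 reachable states
  m0 = rec X. a.a.(X + X + 0\{b}) | —a→ m1
  m1 = a.((rec X. a.a.(X + X + 0\{b})) + (rec X. a.a.(X + X + 0\{b})) + 0\{b}) | —a→ m2
  m2 = (rec X. a.a.(X + X + 0\{b})) + (rec X. a.a.(X + X + 0\{b})) + 0\{b} | —a→ m1
LTS(Q): 3 reachable states
  n0 = rec X. a.b.(X + X + 0\{b}) | —a→ n1
  n1 = b.((rec X. a.b.(X + X + 0\{b})) + (rec X. a.b.(X + X + 0\{b})) + 0\{b}) | —b→ n2
  n2 = (rec X. a.b.(X + X + 0\{b})) + (rec X. a.b.(X + X + 0\{b})) + 0\{b} | —a→ n1
Executing aa from P (initial set {m0}):
  step 1 (a): {m1}
  step 2 (a): {m2}
  P completes σ.
Executing aa from Q (initial set {n0}):
  step 1 (a): {n1}
  step 2 (a): ∅ (Q stuck)

NO — witness ⟨aa⟩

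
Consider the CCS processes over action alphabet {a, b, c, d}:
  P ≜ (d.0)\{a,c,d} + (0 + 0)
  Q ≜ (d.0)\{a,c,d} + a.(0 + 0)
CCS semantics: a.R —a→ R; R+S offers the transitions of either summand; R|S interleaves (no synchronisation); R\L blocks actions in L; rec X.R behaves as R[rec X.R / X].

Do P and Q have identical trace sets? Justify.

P's transition system — 1 states:
  m0 = (d.0)\{a,c,d} + (0 + 0) has moves deadlocked
Q's transition system — 2 states:
  n0 = (d.0)\{a,c,d} + a.(0 + 0) has moves ··a··> n1
  n1 = 0 + 0 has moves deadlocked
Run σ = ⟨a⟩ on Q: start {n0}
  after a @ step 1: {n1}
  — Q admits the full trace.
Run σ = ⟨a⟩ on P: start {m0}
  after a @ step 1: no successor for P

NO — witness ⟨a⟩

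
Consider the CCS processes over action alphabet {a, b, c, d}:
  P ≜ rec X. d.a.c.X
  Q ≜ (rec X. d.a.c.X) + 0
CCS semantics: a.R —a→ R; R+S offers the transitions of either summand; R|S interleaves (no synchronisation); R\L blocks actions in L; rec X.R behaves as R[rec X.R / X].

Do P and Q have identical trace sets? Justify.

traces(P) = traces(Q)

Reachable graph of P (3 states):
  p0 = rec X. d.a.c.X :: --d--▸ p1
  p1 = a.c.(rec X. d.a.c.X) :: --a--▸ p2
  p2 = c.(rec X. d.a.c.X) :: --c--▸ p0
Reachable graph of Q (4 states):
  q0 = (rec X. d.a.c.X) + 0 :: --d--▸ q1
  q1 = a.c.(rec X. d.a.c.X) :: --a--▸ q2
  q2 = c.(rec X. d.a.c.X) :: --c--▸ q3
  q3 = rec X. d.a.c.X :: --d--▸ q1
Partition-refinement fixed point:
  B0 = {p0, q0, q3}
  B1 = {p1, q1}
  B2 = {p2, q2}
p0 ∈ B0, q0 ∈ B0 → same block
Bisimilar ⇒ trace-equivalent.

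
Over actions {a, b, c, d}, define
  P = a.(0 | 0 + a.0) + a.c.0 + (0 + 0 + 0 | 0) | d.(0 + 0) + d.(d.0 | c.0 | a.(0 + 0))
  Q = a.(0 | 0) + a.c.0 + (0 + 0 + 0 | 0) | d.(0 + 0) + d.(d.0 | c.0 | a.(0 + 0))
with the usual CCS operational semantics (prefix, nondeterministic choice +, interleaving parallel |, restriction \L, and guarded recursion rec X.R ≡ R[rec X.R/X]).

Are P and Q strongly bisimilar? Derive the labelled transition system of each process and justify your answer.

Reachable graph of P (13 states):
  m0 = a.(0 | 0 + a.0) + a.c.0 + (0 + 0 + 0 | 0) | d.(0 + 0) + d.(d.0 | c.0 | a.(0 + 0)) | =a=> m1, =a=> m2, =d=> m3, =d=> m4
  m1 = 0 | 0 + a.0 | =a=> m5
  m2 = c.0 | =c=> m5
  m3 = (0 + 0 + 0 | 0) | (0 + 0) | ∅
  m4 = d.0 | c.0 | a.(0 + 0) | =a=> m6, =c=> m7, =d=> m8
  m5 = 0 | ∅
  m6 = d.0 | c.0 | (0 + 0) | =c=> m9, =d=> m10
  m7 = d.0 | 0 | a.(0 + 0) | =a=> m9, =d=> m11
  m8 = 0 | c.0 | a.(0 + 0) | =a=> m10, =c=> m11
  m9 = d.0 | 0 | (0 + 0) | =d=> m12
  m10 = 0 | c.0 | (0 + 0) | =c=> m12
  m11 = 0 | 0 | a.(0 + 0) | =a=> m12
  m12 = 0 | 0 | (0 + 0) | ∅
Reachable graph of Q (13 states):
  n0 = a.(0 | 0) + a.c.0 + (0 + 0 + 0 | 0) | d.(0 + 0) + d.(d.0 | c.0 | a.(0 + 0)) | =a=> n1, =a=> n2, =d=> n3, =d=> n4
  n1 = 0 | 0 | ∅
  n2 = c.0 | =c=> n5
  n3 = (0 + 0 + 0 | 0) | (0 + 0) | ∅
  n4 = d.0 | c.0 | a.(0 + 0) | =a=> n6, =c=> n7, =d=> n8
  n5 = 0 | ∅
  n6 = d.0 | c.0 | (0 + 0) | =c=> n9, =d=> n10
  n7 = d.0 | 0 | a.(0 + 0) | =a=> n9, =d=> n11
  n8 = 0 | c.0 | a.(0 + 0) | =a=> n10, =c=> n11
  n9 = d.0 | 0 | (0 + 0) | =d=> n12
  n10 = 0 | c.0 | (0 + 0) | =c=> n12
  n11 = 0 | 0 | a.(0 + 0) | =a=> n12
  n12 = 0 | 0 | (0 + 0) | ∅
Partition-refinement fixed point:
  B0 = {m0}
  B1 = {m12, m3, m5, n1, n12, n3, n5}
  B2 = {m1, m11, n11}
  B3 = {m10, m2, n10, n2}
  B4 = {m4, n4}
  B5 = {m6, n6}
  B6 = {m9, n9}
  B7 = {m7, n7}
  B8 = {m8, n8}
  B9 = {n0}
m0 ∈ B0, n0 ∈ B9 → different blocks

not bisimilar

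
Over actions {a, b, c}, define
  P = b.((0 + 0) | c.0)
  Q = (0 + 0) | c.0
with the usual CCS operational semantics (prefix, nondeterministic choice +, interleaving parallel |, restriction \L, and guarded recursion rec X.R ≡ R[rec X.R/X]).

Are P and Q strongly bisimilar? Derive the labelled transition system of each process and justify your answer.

NO

P's transition system — 3 states:
  u0 = b.((0 + 0) | c.0) has moves =b=> u1
  u1 = (0 + 0) | c.0 has moves =c=> u2
  u2 = (0 + 0) | 0 has moves ·
Q's transition system — 2 states:
  v0 = (0 + 0) | c.0 has moves =c=> v1
  v1 = (0 + 0) | 0 has moves ·
Partition-refinement fixed point:
  B0 = {u0}
  B1 = {u1, v0}
  B2 = {u2, v1}
u0 ∈ B0, v0 ∈ B1 → different blocks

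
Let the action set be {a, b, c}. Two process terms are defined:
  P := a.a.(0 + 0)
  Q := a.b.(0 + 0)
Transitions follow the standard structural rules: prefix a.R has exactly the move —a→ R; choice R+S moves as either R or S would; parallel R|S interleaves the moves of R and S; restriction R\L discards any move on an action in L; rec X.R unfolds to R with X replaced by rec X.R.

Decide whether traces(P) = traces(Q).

NO — witness ⟨aa⟩

Reachable graph of P (3 states):
  s0 = a.a.(0 + 0) has moves ··a··> s1
  s1 = a.(0 + 0) has moves ··a··> s2
  s2 = 0 + 0 has moves ∅
Reachable graph of Q (3 states):
  t0 = a.b.(0 + 0) has moves ··a··> t1
  t1 = b.(0 + 0) has moves ··b··> t2
  t2 = 0 + 0 has moves ∅
Run σ = ⟨aa⟩ on P: start {s0}
  step 1 (a): {s1}
  step 2 (a): {s2}
  P completes σ.
Run σ = ⟨aa⟩ on Q: start {t0}
  step 1 (a): {t1}
  step 2 (a): no successor for Q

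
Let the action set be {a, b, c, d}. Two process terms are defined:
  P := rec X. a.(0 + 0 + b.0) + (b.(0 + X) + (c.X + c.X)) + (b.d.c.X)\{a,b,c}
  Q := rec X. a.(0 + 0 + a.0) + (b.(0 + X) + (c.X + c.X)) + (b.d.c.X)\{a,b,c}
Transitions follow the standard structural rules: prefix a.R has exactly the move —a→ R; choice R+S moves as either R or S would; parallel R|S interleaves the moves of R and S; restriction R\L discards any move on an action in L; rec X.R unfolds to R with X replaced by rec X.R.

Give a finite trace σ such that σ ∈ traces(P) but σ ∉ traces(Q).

Reachable graph of P (4 states):
  s0 = rec X. a.(0 + 0 + b.0) + (b.(0 + X) + (c.X + c.X)) + (b.d.c.X)\{a,b,c} → --a--▸ s1, --b--▸ s2, --c--▸ s0
  s1 = 0 + 0 + b.0 → --b--▸ s3
  s2 = 0 + (rec X. a.(0 + 0 + b.0) + (b.(0 + X) + (c.X + c.X)) + (b.d.c.X)\{a,b,c}) → --a--▸ s1, --b--▸ s2, --c--▸ s0
  s3 = 0 → (no moves)
Reachable graph of Q (4 states):
  t0 = rec X. a.(0 + 0 + a.0) + (b.(0 + X) + (c.X + c.X)) + (b.d.c.X)\{a,b,c} → --a--▸ t1, --b--▸ t2, --c--▸ t0
  t1 = 0 + 0 + a.0 → --a--▸ t3
  t2 = 0 + (rec X. a.(0 + 0 + a.0) + (b.(0 + X) + (c.X + c.X)) + (b.d.c.X)\{a,b,c}) → --a--▸ t1, --b--▸ t2, --c--▸ t0
  t3 = 0 → (no moves)
Executing ab from P (initial set {s0}):
  step 1 (a): {s1}
  step 2 (b): {s3}
  P completes σ.
Executing ab from Q (initial set {t0}):
  step 1 (a): {t1}
  step 2 (b): no successor for Q

ab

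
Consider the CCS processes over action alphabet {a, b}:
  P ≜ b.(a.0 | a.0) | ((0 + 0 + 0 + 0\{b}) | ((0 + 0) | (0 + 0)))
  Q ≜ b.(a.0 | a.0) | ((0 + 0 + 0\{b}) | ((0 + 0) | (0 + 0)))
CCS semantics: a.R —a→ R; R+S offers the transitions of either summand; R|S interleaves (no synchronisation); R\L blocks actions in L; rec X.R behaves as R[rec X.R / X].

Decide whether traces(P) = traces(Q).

trace-equivalent

Reachable graph of P (5 states):
  p0 = b.(a.0 | a.0) | ((0 + 0 + 0 + 0\{b}) | ((0 + 0) | (0 + 0))) has moves —b→ p1
  p1 = a.0 | a.0 | ((0 + 0 + 0 + 0\{b}) | ((0 + 0) | (0 + 0))) has moves —a→ p2, —a→ p3
  p2 = 0 | a.0 | ((0 + 0 + 0 + 0\{b}) | ((0 + 0) | (0 + 0))) has moves —a→ p4
  p3 = a.0 | 0 | ((0 + 0 + 0 + 0\{b}) | ((0 + 0) | (0 + 0))) has moves —a→ p4
  p4 = 0 | 0 | ((0 + 0 + 0 + 0\{b}) | ((0 + 0) | (0 + 0))) has moves ·
Reachable graph of Q (5 states):
  q0 = b.(a.0 | a.0) | ((0 + 0 + 0\{b}) | ((0 + 0) | (0 + 0))) has moves —b→ q1
  q1 = a.0 | a.0 | ((0 + 0 + 0\{b}) | ((0 + 0) | (0 + 0))) has moves —a→ q2, —a→ q3
  q2 = 0 | a.0 | ((0 + 0 + 0\{b}) | ((0 + 0) | (0 + 0))) has moves —a→ q4
  q3 = a.0 | 0 | ((0 + 0 + 0\{b}) | ((0 + 0) | (0 + 0))) has moves —a→ q4
  q4 = 0 | 0 | ((0 + 0 + 0\{b}) | ((0 + 0) | (0 + 0))) has moves ·
Partition-refinement fixed point:
  B0 = {p0, q0}
  B1 = {p1, q1}
  B2 = {p2, p3, q2, q3}
  B3 = {p4, q4}
p0 ∈ B0, q0 ∈ B0 → same block
Bisimilar ⇒ trace-equivalent.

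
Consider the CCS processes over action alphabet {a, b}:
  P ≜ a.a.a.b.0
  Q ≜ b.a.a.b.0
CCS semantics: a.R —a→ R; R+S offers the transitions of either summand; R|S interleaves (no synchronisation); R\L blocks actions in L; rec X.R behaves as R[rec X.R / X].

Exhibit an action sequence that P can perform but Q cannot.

a

LTS(P): 5 reachable states
  p0 = a.a.a.b.0 :: ··a··> p1
  p1 = a.a.b.0 :: ··a··> p2
  p2 = a.b.0 :: ··a··> p3
  p3 = b.0 :: ··b··> p4
  p4 = 0 :: ∅
LTS(Q): 5 reachable states
  q0 = b.a.a.b.0 :: ··b··> q1
  q1 = a.a.b.0 :: ··a··> q2
  q2 = a.b.0 :: ··a··> q3
  q3 = b.0 :: ··b··> q4
  q4 = 0 :: ∅
Trace ⟨a⟩ through P, begin at {p0}:
  after a @ step 1: {p1}
  — P admits the full trace.
Trace ⟨a⟩ through Q, begin at {q0}:
  after a @ step 1: ∅  — Q cannot continue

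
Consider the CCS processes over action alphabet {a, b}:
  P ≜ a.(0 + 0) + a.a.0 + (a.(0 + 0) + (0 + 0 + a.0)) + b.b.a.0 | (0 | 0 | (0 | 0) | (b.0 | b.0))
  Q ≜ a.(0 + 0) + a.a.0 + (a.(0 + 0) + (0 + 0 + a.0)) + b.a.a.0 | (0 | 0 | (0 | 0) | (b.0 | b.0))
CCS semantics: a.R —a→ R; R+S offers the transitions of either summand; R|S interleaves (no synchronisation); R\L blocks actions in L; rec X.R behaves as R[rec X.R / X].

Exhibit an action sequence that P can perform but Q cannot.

bbbb

Reachable graph of P (19 states):
  u0 = a.(0 + 0) + a.a.0 + (a.(0 + 0) + (0 + 0 + a.0)) + b.b.a.0 | (0 | 0 | (0 | 0) | (b.0 | b.0)) | —a→ u1, —a→ u2, —a→ u3, —b→ u4, —b→ u5, —b→ u6
  u1 = 0 | (no moves)
  u2 = 0 + 0 | (no moves)
  u3 = a.0 | —a→ u1
  u4 = b.a.0 | (0 | 0 | (0 | 0) | (b.0 | b.0)) | —b→ u7, —b→ u8, —b→ u9
  u5 = b.b.a.0 | (0 | 0 | (0 | 0) | (0 | b.0)) | —b→ u10, —b→ u8
  u6 = b.b.a.0 | (0 | 0 | (0 | 0) | (b.0 | 0)) | —b→ u10, —b→ u9
  u7 = a.0 | (0 | 0 | (0 | 0) | (b.0 | b.0)) | —a→ u11, —b→ u12, —b→ u13
  u8 = b.a.0 | (0 | 0 | (0 | 0) | (0 | b.0)) | —b→ u12, —b→ u14
  u9 = b.a.0 | (0 | 0 | (0 | 0) | (b.0 | 0)) | —b→ u13, —b→ u14
  u10 = b.b.a.0 | (0 | 0 | (0 | 0) | (0 | 0)) | —b→ u14
  u11 = 0 | (0 | 0 | (0 | 0) | (b.0 | b.0)) | —b→ u15, —b→ u16
  u12 = a.0 | (0 | 0 | (0 | 0) | (0 | b.0)) | —a→ u15, —b→ u17
  u13 = a.0 | (0 | 0 | (0 | 0) | (b.0 | 0)) | —a→ u16, —b→ u17
  u14 = b.a.0 | (0 | 0 | (0 | 0) | (0 | 0)) | —b→ u17
  u15 = 0 | (0 | 0 | (0 | 0) | (0 | b.0)) | —b→ u18
  u16 = 0 | (0 | 0 | (0 | 0) | (b.0 | 0)) | —b→ u18
  u17 = a.0 | (0 | 0 | (0 | 0) | (0 | 0)) | —a→ u18
  u18 = 0 | (0 | 0 | (0 | 0) | (0 | 0)) | (no moves)
Reachable graph of Q (19 states):
  v0 = a.(0 + 0) + a.a.0 + (a.(0 + 0) + (0 + 0 + a.0)) + b.a.a.0 | (0 | 0 | (0 | 0) | (b.0 | b.0)) | —a→ v1, —a→ v2, —a→ v3, —b→ v4, —b→ v5, —b→ v6
  v1 = 0 | (no moves)
  v2 = 0 + 0 | (no moves)
  v3 = a.0 | —a→ v1
  v4 = a.a.0 | (0 | 0 | (0 | 0) | (b.0 | b.0)) | —a→ v7, —b→ v8, —b→ v9
  v5 = b.a.a.0 | (0 | 0 | (0 | 0) | (0 | b.0)) | —b→ v10, —b→ v8
  v6 = b.a.a.0 | (0 | 0 | (0 | 0) | (b.0 | 0)) | —b→ v10, —b→ v9
  v7 = a.0 | (0 | 0 | (0 | 0) | (b.0 | b.0)) | —a→ v11, —b→ v12, —b→ v13
  v8 = a.a.0 | (0 | 0 | (0 | 0) | (0 | b.0)) | —a→ v12, —b→ v14
  v9 = a.a.0 | (0 | 0 | (0 | 0) | (b.0 | 0)) | —a→ v13, —b→ v14
  v10 = b.a.a.0 | (0 | 0 | (0 | 0) | (0 | 0)) | —b→ v14
  v11 = 0 | (0 | 0 | (0 | 0) | (b.0 | b.0)) | —b→ v15, —b→ v16
  v12 = a.0 | (0 | 0 | (0 | 0) | (0 | b.0)) | —a→ v15, —b→ v17
  v13 = a.0 | (0 | 0 | (0 | 0) | (b.0 | 0)) | —a→ v16, —b→ v17
  v14 = a.a.0 | (0 | 0 | (0 | 0) | (0 | 0)) | —a→ v17
  v15 = 0 | (0 | 0 | (0 | 0) | (0 | b.0)) | —b→ v18
  v16 = 0 | (0 | 0 | (0 | 0) | (b.0 | 0)) | —b→ v18
  v17 = a.0 | (0 | 0 | (0 | 0) | (0 | 0)) | —a→ v18
  v18 = 0 | (0 | 0 | (0 | 0) | (0 | 0)) | (no moves)
Executing bbbb from P (initial set {u0}):
  [1] b ⇒ {u4, u5, u6}
  [2] b ⇒ {u10, u7, u8, u9}
  [3] b ⇒ {u12, u13, u14}
  [4] b ⇒ {u17}
  — P admits the full trace.
Executing bbbb from Q (initial set {v0}):
  [1] b ⇒ {v4, v5, v6}
  [2] b ⇒ {v10, v8, v9}
  [3] b ⇒ {v14}
  [4] b ⇒ ∅ (Q stuck)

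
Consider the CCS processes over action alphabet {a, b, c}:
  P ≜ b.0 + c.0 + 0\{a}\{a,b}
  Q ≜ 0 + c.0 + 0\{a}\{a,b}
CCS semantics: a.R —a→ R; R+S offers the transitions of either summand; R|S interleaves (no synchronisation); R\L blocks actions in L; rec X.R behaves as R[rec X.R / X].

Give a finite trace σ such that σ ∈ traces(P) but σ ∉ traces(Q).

b

LTS(P): 2 reachable states
  p0 = b.0 + c.0 + 0\{a}\{a,b} ⊢ =b=> p1, =c=> p1
  p1 = 0 ⊢ ·
LTS(Q): 2 reachable states
  q0 = 0 + c.0 + 0\{a}\{a,b} ⊢ =c=> q1
  q1 = 0 ⊢ ·
Trace ⟨b⟩ through P, begin at {p0}:
  step 1 (b): {p1}
  — P admits the full trace.
Trace ⟨b⟩ through Q, begin at {q0}:
  step 1 (b): ∅ (Q stuck)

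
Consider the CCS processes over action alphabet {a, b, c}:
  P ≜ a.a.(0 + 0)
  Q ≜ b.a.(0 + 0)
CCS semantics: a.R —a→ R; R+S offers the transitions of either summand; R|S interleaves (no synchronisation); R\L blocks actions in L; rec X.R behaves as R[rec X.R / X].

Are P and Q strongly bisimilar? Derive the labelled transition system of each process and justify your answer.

P's transition system — 3 states:
  u0 = a.a.(0 + 0) ⊢ ··a··> u1
  u1 = a.(0 + 0) ⊢ ··a··> u2
  u2 = 0 + 0 ⊢ ·
Q's transition system — 3 states:
  v0 = b.a.(0 + 0) ⊢ ··b··> v1
  v1 = a.(0 + 0) ⊢ ··a··> v2
  v2 = 0 + 0 ⊢ ·
Partition-refinement fixed point:
  B0 = {u0}
  B1 = {u1, v1}
  B2 = {u2, v2}
  B3 = {v0}
u0 ∈ B0, v0 ∈ B3 → different blocks

not bisimilar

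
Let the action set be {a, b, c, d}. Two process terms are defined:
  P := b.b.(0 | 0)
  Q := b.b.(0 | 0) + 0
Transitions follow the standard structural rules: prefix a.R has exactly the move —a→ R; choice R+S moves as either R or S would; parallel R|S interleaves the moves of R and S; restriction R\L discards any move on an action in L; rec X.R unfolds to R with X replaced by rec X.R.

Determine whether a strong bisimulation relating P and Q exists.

LTS(P): 3 reachable states
  p0 = b.b.(0 | 0) ⊢ =b=> p1
  p1 = b.(0 | 0) ⊢ =b=> p2
  p2 = 0 | 0 ⊢ (no moves)
LTS(Q): 3 reachable states
  q0 = b.b.(0 | 0) + 0 ⊢ =b=> q1
  q1 = b.(0 | 0) ⊢ =b=> q2
  q2 = 0 | 0 ⊢ (no moves)
Bisimilarity quotient blocks:
  B0 = {p0, q0}
  B1 = {p1, q1}
  B2 = {p2, q2}
p0 ∈ B0, q0 ∈ B0 → same block

YES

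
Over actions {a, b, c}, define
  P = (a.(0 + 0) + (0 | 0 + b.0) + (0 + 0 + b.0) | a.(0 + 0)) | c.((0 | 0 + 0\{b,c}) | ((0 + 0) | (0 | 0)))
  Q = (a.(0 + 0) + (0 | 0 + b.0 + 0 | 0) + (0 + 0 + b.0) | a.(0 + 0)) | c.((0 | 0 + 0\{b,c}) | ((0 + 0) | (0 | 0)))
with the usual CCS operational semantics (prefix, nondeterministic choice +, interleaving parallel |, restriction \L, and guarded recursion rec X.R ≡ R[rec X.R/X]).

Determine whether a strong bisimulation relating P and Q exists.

YES

P's transition system — 12 states:
  s0 = (a.(0 + 0) + (0 | 0 + b.0) + (0 + 0 + b.0) | a.(0 + 0)) | c.((0 | 0 + 0\{b,c}) | ((0 + 0) | (0 | 0))) ⊢ —a→ s1, —a→ s2, —b→ s3, —b→ s4, —c→ s5
  s1 = (0 + 0 + b.0) | (0 + 0) | c.((0 | 0 + 0\{b,c}) | ((0 + 0) | (0 | 0))) ⊢ —b→ s6, —c→ s7
  s2 = (0 + 0) | c.((0 | 0 + 0\{b,c}) | ((0 + 0) | (0 | 0))) ⊢ —c→ s8
  s3 = 0 | a.(0 + 0) | c.((0 | 0 + 0\{b,c}) | ((0 + 0) | (0 | 0))) ⊢ —a→ s6, —c→ s9
  s4 = 0 | c.((0 | 0 + 0\{b,c}) | ((0 + 0) | (0 | 0))) ⊢ —c→ s10
  s5 = (a.(0 + 0) + (0 | 0 + b.0) + (0 + 0 + b.0) | a.(0 + 0)) | ((0 | 0 + 0\{b,c}) | ((0 + 0) | (0 | 0))) ⊢ —a→ s7, —a→ s8, —b→ s10, —b→ s9
  s6 = 0 | (0 + 0) | c.((0 | 0 + 0\{b,c}) | ((0 + 0) | (0 | 0))) ⊢ —c→ s11
  s7 = (0 + 0 + b.0) | (0 + 0) | ((0 | 0 + 0\{b,c}) | ((0 + 0) | (0 | 0))) ⊢ —b→ s11
  s8 = (0 + 0) | ((0 | 0 + 0\{b,c}) | ((0 + 0) | (0 | 0))) ⊢ (no moves)
  s9 = 0 | a.(0 + 0) | ((0 | 0 + 0\{b,c}) | ((0 + 0) | (0 | 0))) ⊢ —a→ s11
  s10 = 0 | ((0 | 0 + 0\{b,c}) | ((0 + 0) | (0 | 0))) ⊢ (no moves)
  s11 = 0 | (0 + 0) | ((0 | 0 + 0\{b,c}) | ((0 + 0) | (0 | 0))) ⊢ (no moves)
Q's transition system — 12 states:
  t0 = (a.(0 + 0) + (0 | 0 + b.0 + 0 | 0) + (0 + 0 + b.0) | a.(0 + 0)) | c.((0 | 0 + 0\{b,c}) | ((0 + 0) | (0 | 0))) ⊢ —a→ t1, —a→ t2, —b→ t3, —b→ t4, —c→ t5
  t1 = (0 + 0 + b.0) | (0 + 0) | c.((0 | 0 + 0\{b,c}) | ((0 + 0) | (0 | 0))) ⊢ —b→ t6, —c→ t7
  t2 = (0 + 0) | c.((0 | 0 + 0\{b,c}) | ((0 + 0) | (0 | 0))) ⊢ —c→ t8
  t3 = 0 | a.(0 + 0) | c.((0 | 0 + 0\{b,c}) | ((0 + 0) | (0 | 0))) ⊢ —a→ t6, —c→ t9
  t4 = 0 | c.((0 | 0 + 0\{b,c}) | ((0 + 0) | (0 | 0))) ⊢ —c→ t10
  t5 = (a.(0 + 0) + (0 | 0 + b.0 + 0 | 0) + (0 + 0 + b.0) | a.(0 + 0)) | ((0 | 0 + 0\{b,c}) | ((0 + 0) | (0 | 0))) ⊢ —a→ t7, —a→ t8, —b→ t10, —b→ t9
  t6 = 0 | (0 + 0) | c.((0 | 0 + 0\{b,c}) | ((0 + 0) | (0 | 0))) ⊢ —c→ t11
  t7 = (0 + 0 + b.0) | (0 + 0) | ((0 | 0 + 0\{b,c}) | ((0 + 0) | (0 | 0))) ⊢ —b→ t11
  t8 = (0 + 0) | ((0 | 0 + 0\{b,c}) | ((0 + 0) | (0 | 0))) ⊢ (no moves)
  t9 = 0 | a.(0 + 0) | ((0 | 0 + 0\{b,c}) | ((0 + 0) | (0 | 0))) ⊢ —a→ t11
  t10 = 0 | ((0 | 0 + 0\{b,c}) | ((0 + 0) | (0 | 0))) ⊢ (no moves)
  t11 = 0 | (0 + 0) | ((0 | 0 + 0\{b,c}) | ((0 + 0) | (0 | 0))) ⊢ (no moves)
Coarsest stable partition (strong bisimilarity classes):
  B0 = {s0, t0}
  B1 = {s2, s4, s6, t2, t4, t6}
  B2 = {s10, s11, s8, t10, t11, t8}
  B3 = {s3, t3}
  B4 = {s9, t9}
  B5 = {s1, t1}
  B6 = {s7, t7}
  B7 = {s5, t5}
s0 ∈ B0, t0 ∈ B0 → same block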